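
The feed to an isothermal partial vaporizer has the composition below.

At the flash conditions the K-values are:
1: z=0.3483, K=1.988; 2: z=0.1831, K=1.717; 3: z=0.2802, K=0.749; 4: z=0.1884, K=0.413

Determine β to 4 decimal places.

Newton iteration, β⁰ = 0.49:
  β = 0.4900: g = 0.09358, g' = -0.3568 → β = 0.7523
  β = 0.7523: g = -0.00207, g' = -0.3866 → β = 0.7469
Converged at β = 0.7469.

β = 0.7469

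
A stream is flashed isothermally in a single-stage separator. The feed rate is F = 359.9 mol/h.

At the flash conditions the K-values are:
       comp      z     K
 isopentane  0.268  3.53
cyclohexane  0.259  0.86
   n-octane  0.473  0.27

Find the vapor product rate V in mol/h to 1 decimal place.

V = 74.8 mol/h

Material balance + equilibrium reduce to Σ zᵢ(Kᵢ−1)/(1+V/F(Kᵢ−1)) = 0.
Feasibility: ΣzᵢKᵢ = 1.296, Σzᵢ/Kᵢ = 2.129 — both > 1, two phases present.
Newton iteration, V/F⁰ = 0.52:
  V/F = 0.520: g = -0.3029, g' = -0.981 → V/F = 0.211
  V/F = 0.211: g = -0.0037, g' = -1.086 → V/F = 0.208
Converged at V/F = 0.208.
Then V = V/F·F = 0.2078·359.9 = 74.8 mol/h and L = F − V = 285.1 mol/h.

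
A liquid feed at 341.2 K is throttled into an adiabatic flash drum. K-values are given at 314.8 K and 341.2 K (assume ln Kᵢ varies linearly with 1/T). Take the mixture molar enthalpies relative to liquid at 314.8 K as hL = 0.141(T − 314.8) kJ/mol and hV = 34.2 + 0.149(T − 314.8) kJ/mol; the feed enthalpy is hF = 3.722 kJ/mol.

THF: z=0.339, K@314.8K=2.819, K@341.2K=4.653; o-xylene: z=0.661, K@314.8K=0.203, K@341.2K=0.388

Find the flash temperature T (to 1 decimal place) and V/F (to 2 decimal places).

T = 317.4 K, V/F = 0.10

Adiabatic flash: solve Rachford–Rice at each trial T, then check hF = ψ·hV(T) + (1−ψ)·hL(T).
  T = 314.8 K: K = (2.819, 0.203), RR gives ψ = 0.062, H_out = 2.119 kJ/mol
  T = 341.2 K: K = (4.653, 0.388), RR gives ψ = 0.373, H_out = 16.557 kJ/mol
  T = 328.0 K: K = (3.658, 0.284), RR gives ψ = 0.225, H_out = 9.581 kJ/mol
  T = 321.4 K: K = (3.220, 0.241), RR gives ψ = 0.149, H_out = 6.032 kJ/mol
  T = 318.1 K: K = (3.015, 0.221), RR gives ψ = 0.107, H_out = 4.140 kJ/mol
  T = 316.5 K: K = (2.919, 0.212), RR gives ψ = 0.086, H_out = 3.179 kJ/mol
Linear interpolation between T = 316.5 (H_out = 3.179) and T = 318.1 (H_out = 4.140) on hF = 3.722 gives T ≈ 317.4 K, at which ψ = 0.10.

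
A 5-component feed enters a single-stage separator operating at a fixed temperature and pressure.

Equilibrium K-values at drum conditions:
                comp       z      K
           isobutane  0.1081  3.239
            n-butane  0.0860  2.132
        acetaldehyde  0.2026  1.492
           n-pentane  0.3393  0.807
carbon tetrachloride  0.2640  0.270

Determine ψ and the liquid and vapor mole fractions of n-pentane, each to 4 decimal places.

ψ = 0.2779, x_n-pentane = 0.3585, y_n-pentane = 0.2893

Material balance + equilibrium reduce to Σ zᵢ(Kᵢ−1)/(1+ψ(Kᵢ−1)) = 0.
Check two-phase: ΣzᵢKᵢ = 1.1809 > 1 and Σzᵢ/Kᵢ = 1.6077 > 1, so g(0) = 0.1809 > 0 and g(1) = -0.6077 < 0.
Newton–Raphson from ψ = 0.5:
  ψ = 0.5000: g = -0.11962, g' = -0.5615 → ψ = 0.2870
  ψ = 0.2870: g = -0.00494, g' = -0.5406 → ψ = 0.2778
  ψ = 0.2778: g = 0.00001, g' = -0.5432 → ψ = 0.2779
Converged at ψ = 0.2779.
Compositions from xᵢ = zᵢ/(1+ψ(Kᵢ−1)), yᵢ = Kᵢxᵢ:
  isobutane: x = 0.0666, y = 0.2158
  n-butane: x = 0.0654, y = 0.1395
  acetaldehyde: x = 0.1782, y = 0.2659
  n-pentane: x = 0.3585, y = 0.2893
  carbon tetrachloride: x = 0.3312, y = 0.0894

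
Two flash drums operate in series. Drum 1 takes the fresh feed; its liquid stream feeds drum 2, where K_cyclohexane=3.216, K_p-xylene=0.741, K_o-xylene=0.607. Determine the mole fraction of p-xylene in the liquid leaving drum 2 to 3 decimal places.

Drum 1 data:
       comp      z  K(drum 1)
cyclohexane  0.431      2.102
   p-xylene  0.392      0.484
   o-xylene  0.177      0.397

x_p-xylene (drum 2) = 0.573

Drum 1:
Material balance + equilibrium reduce to Σ zᵢ(Kᵢ−1)/(1+ψ₁(Kᵢ−1)) = 0.
Check two-phase: ΣzᵢKᵢ = 1.166 > 1 and Σzᵢ/Kᵢ = 1.461 > 1, so g(0) = 0.166 > 0 and g(1) = -0.461 < 0.
Iterate (Newton) starting at ψ₁ = 0.5:
  ψ₁ = 0.500: g = -0.1192, g' = -0.539 → ψ₁ = 0.279
  ψ₁ = 0.279: g = -0.0013, g' = -0.542 → ψ₁ = 0.277
Converged at ψ₁ = 0.277.
Drum-1 compositions:
  cyclohexane: x = 0.330, y = 0.694
  p-xylene: x = 0.457, y = 0.221
  o-xylene: x = 0.212, y = 0.084
Drum-2 feed = drum-1 liquid: z₂ = (0.3303, 0.4572, 0.2124).
Drum 2:
Material balance + equilibrium reduce to Σ zᵢ(Kᵢ−1)/(1+ψ₂(Kᵢ−1)) = 0.
Feasibility: ΣzᵢKᵢ = 1.530, Σzᵢ/Kᵢ = 1.070 — both > 1, two phases present.
Newton iteration, ψ₂⁰ = 0.35:
  ψ₂ = 0.350: g = 0.1852, g' = -0.596 → ψ₂ = 0.661
  ψ₂ = 0.661: g = 0.0413, g' = -0.372 → ψ₂ = 0.772
  ψ₂ = 0.772: g = 0.0021, g' = -0.336 → ψ₂ = 0.778
Converged at ψ₂ = 0.778.
  cyclohexane: x = 0.121, y = 0.390
  p-xylene: x = 0.573, y = 0.424
  o-xylene: x = 0.306, y = 0.186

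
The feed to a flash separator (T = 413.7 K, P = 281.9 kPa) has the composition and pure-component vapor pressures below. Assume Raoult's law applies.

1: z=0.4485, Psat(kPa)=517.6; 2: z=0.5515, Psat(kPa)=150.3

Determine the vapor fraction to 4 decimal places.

Raoult's law: Kᵢ = Pᵢˢᵃᵗ/P = Pᵢˢᵃᵗ/281.9.
  K_1 = 517.6/281.9 = 1.836112, K_2 = 150.3/281.9 = 0.533168
Let ψ = V/F and solve Σ zᵢ(Kᵢ−1)/(1+ψ(Kᵢ−1)) = 0.
Feasibility: ΣzᵢKᵢ = 1.1175, Σzᵢ/Kᵢ = 1.2786 — both > 1, two phases present.
Binary case is linear: z₁(K₁−1)(1+ψ(K₂−1)) + z₂(K₂−1)(1+ψ(K₁−1)) = 0
⇒ ψ = [z₁(K₁−1)+z₂(K₂−1)] / [−(K₁−1)(K₂−1)] = 0.11754/0.39032 = 0.3011

ψ = 0.3011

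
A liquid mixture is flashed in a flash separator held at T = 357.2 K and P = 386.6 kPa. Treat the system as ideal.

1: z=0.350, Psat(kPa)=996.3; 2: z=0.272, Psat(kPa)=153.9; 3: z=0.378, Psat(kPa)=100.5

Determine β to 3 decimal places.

Raoult's law: Kᵢ = Pᵢˢᵃᵗ/P = Pᵢˢᵃᵗ/386.6.
  K_1 = 996.3/386.6 = 2.57708, K_2 = 153.9/386.6 = 0.39809, K_3 = 100.5/386.6 = 0.25996
Rachford–Rice: g(β) = Σ zᵢ(Kᵢ−1)/(1+β(Kᵢ−1)) = 0.
Check two-phase: ΣzᵢKᵢ = 1.109 > 1 and Σzᵢ/Kᵢ = 2.273 > 1, so g(0) = 0.109 > 0 and g(1) = -1.273 < 0.
Newton–Raphson from β = 0.54:
  β = 0.540: g = -0.4104, g' = -1.045 → β = 0.147
  β = 0.147: g = -0.0455, g' = -0.953 → β = 0.099
  β = 0.099: g = 0.0011, g' = -1.003 → β = 0.100
Converged at β = 0.100.

β = 0.100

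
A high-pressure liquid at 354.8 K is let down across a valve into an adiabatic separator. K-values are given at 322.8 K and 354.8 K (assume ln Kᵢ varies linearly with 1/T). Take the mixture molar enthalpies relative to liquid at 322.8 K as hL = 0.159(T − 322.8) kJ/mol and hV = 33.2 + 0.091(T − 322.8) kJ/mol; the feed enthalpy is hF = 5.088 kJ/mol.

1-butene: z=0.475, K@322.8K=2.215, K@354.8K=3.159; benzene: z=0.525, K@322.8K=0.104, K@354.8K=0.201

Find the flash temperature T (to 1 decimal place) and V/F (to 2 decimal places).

T = 326.5 K, V/F = 0.14

Adiabatic flash: solve Rachford–Rice at each trial T, then check hF = ψ·hV(T) + (1−ψ)·hL(T).
  T = 322.8 K: K = (2.215, 0.104), RR gives ψ = 0.098, H_out = 3.255 kJ/mol
  T = 354.8 K: K = (3.159, 0.201), RR gives ψ = 0.351, H_out = 15.988 kJ/mol
  T = 338.8 K: K = (2.667, 0.147), RR gives ψ = 0.242, H_out = 10.312 kJ/mol
  T = 330.8 K: K = (2.436, 0.124), RR gives ψ = 0.177, H_out = 7.044 kJ/mol
  T = 326.8 K: K = (2.324, 0.114), RR gives ψ = 0.140, H_out = 5.230 kJ/mol
  T = 324.8 K: K = (2.269, 0.109), RR gives ψ = 0.119, H_out = 4.265 kJ/mol
Linear interpolation between T = 324.8 (H_out = 4.265) and T = 326.8 (H_out = 5.230) on hF = 5.088 gives T ≈ 326.5 K, at which ψ = 0.14.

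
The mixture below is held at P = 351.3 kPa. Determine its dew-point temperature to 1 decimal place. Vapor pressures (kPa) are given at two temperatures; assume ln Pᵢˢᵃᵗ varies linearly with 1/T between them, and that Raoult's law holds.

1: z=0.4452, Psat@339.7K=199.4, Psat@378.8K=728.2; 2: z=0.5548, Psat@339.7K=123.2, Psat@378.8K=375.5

T = 367.6 K

Dew-point temperature: Σzᵢ·P/Pᵢˢᵃᵗ(T) = 1. Interpolate ln Pᵢˢᵃᵗ = aᵢ + bᵢ/T.
  T = 339.7 K: ΣzᵢP/Pᵢˢᵃᵗ = 2.3663
  T = 378.8 K: ΣzᵢP/Pᵢˢᵃᵗ = 0.7338
  T = 359.2 K: ΣzᵢP/Pᵢˢᵃᵗ = 1.2772
  T = 369.0 K: ΣzᵢP/Pᵢˢᵃᵗ = 0.9608
  T = 364.1 K: ΣzᵢP/Pᵢˢᵃᵗ = 1.1056
  T = 366.6 K: ΣzᵢP/Pᵢˢᵃᵗ = 1.0287
Interpolating between 366.6 K and 369.0 K gives T ≈ 367.6 K.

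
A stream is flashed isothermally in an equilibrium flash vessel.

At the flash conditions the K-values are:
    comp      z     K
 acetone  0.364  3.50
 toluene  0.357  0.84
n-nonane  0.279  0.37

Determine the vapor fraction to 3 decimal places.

Rachford–Rice: g(ψ) = Σ zᵢ(Kᵢ−1)/(1+ψ(Kᵢ−1)) = 0.
g(0) = ΣzᵢKᵢ − 1 = 0.677 and g(1) = 1 − Σzᵢ/Kᵢ = -0.283, so a root lies in (0, 1).
Newton iteration, ψ⁰ = 0.62:
  ψ = 0.620: g = 0.0050, g' = -0.659 → ψ = 0.628
Converged at ψ = 0.628.

ψ = 0.628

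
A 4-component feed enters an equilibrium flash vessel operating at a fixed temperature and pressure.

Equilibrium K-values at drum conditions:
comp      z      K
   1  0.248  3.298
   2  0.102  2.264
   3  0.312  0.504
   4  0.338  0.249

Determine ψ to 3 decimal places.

ψ = 0.222

Newton iteration, ψ⁰ = 0.5:
  ψ = 0.500: g = -0.2681, g' = -0.969 → ψ = 0.223
  ψ = 0.223: g = -0.0020, g' = -1.043 → ψ = 0.222
Converged at ψ = 0.222.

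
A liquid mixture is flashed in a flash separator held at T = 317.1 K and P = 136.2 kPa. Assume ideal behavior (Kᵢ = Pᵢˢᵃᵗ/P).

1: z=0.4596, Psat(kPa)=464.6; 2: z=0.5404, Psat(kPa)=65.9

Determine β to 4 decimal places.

β = 0.6663

Raoult's law: Kᵢ = Pᵢˢᵃᵗ/P = Pᵢˢᵃᵗ/136.2.
  K_1 = 464.6/136.2 = 3.411160, K_2 = 65.9/136.2 = 0.483847
Let β = V/F and solve Σ zᵢ(Kᵢ−1)/(1+β(Kᵢ−1)) = 0.
g(0) = ΣzᵢKᵢ − 1 = 0.8292 and g(1) = 1 − Σzᵢ/Kᵢ = -0.2516, so a root lies in (0, 1).
Binary case is linear: z₁(K₁−1)(1+β(K₂−1)) + z₂(K₂−1)(1+β(K₁−1)) = 0
⇒ β = [z₁(K₁−1)+z₂(K₂−1)] / [−(K₁−1)(K₂−1)] = 0.82924/1.24453 = 0.6663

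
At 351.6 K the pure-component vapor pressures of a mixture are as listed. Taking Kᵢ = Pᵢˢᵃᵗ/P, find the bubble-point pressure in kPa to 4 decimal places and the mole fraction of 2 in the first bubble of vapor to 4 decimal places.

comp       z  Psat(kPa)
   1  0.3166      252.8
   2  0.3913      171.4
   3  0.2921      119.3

At the bubble point ψ → 0, so ΣzᵢKᵢ = 1 with Kᵢ = Pᵢˢᵃᵗ/P ⇒ P = ΣzᵢPᵢˢᵃᵗ.
P = 0.3166·252.8 + 0.3913·171.4 + 0.2921·119.3 = 181.9528 kPa
yᵢ = zᵢPᵢˢᵃᵗ/P ⇒ y_2 = 0.3913·171.4/181.9528 = 0.3686

Pbub = 181.9528 kPa, y_2 = 0.3686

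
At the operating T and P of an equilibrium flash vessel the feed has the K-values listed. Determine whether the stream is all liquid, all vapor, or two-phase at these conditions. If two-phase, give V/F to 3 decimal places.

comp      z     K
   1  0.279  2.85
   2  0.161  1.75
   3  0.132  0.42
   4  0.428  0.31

two-phase, V/F = 0.259

ΣzᵢKᵢ = 1.265; Σzᵢ/Kᵢ = 1.885.
Both exceed 1, so a two-phase solution exists.
Material balance + equilibrium reduce to Σ zᵢ(Kᵢ−1)/(1+ψ(Kᵢ−1)) = 0.
Iterate (Newton) starting at ψ = 0.5:
  ψ = 0.500: g = -0.2028, g' = -0.869 → ψ = 0.267
  ψ = 0.267: g = -0.0061, g' = -0.859 → ψ = 0.259
Converged at ψ = 0.259.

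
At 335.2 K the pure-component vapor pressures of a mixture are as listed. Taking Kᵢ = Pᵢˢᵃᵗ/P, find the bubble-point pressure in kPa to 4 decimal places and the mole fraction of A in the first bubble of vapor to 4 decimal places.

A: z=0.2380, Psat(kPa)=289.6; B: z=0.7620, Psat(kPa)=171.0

At the bubble point ψ → 0, so ΣzᵢKᵢ = 1 with Kᵢ = Pᵢˢᵃᵗ/P ⇒ P = ΣzᵢPᵢˢᵃᵗ.
P = 0.2380·289.6 + 0.7620·171.0 = 199.2268 kPa
yᵢ = zᵢPᵢˢᵃᵗ/P ⇒ y_A = 0.2380·289.6/199.2268 = 0.3460

Pbub = 199.2268 kPa, y_A = 0.3460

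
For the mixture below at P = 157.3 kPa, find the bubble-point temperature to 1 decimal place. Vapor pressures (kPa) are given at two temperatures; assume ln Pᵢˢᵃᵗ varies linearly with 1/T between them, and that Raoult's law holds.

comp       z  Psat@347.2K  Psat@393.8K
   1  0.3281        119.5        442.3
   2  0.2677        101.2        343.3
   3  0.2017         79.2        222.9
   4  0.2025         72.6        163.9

T = 365.1 K

Bubble-point temperature: ΣzᵢPᵢˢᵃᵗ(T) = P. Interpolate ln Pᵢˢᵃᵗ = aᵢ + bᵢ/T.
  T = 347.2 K: ΣzᵢPᵢˢᵃᵗ = 96.98 kPa
  T = 393.8 K: ΣzᵢPᵢˢᵃᵗ = 315.17 kPa
  T = 370.5 K: ΣzᵢPᵢˢᵃᵗ = 180.80 kPa
  T = 358.9 K: ΣzᵢPᵢˢᵃᵗ = 133.80 kPa
  T = 364.7 K: ΣzᵢPᵢˢᵃᵗ = 155.87 kPa
  T = 367.6 K: ΣzᵢPᵢˢᵃᵗ = 167.96 kPa
  T = 366.1 K: ΣzᵢPᵢˢᵃᵗ = 161.62 kPa
  T = 365.4 K: ΣzᵢPᵢˢᵃᵗ = 158.72 kPa
Interpolating between 364.7 K and 365.4 K gives T ≈ 365.1 K.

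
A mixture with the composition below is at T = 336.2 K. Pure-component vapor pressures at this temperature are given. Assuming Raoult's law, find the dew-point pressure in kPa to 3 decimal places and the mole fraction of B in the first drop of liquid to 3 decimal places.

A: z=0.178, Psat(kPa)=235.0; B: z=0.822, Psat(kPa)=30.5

Pdew = 36.090 kPa, x_B = 0.973

At the dew point ψ → 1, so Σzᵢ/Kᵢ = 1 with Kᵢ = Pᵢˢᵃᵗ/P ⇒ 1/P = Σzᵢ/Pᵢˢᵃᵗ.
1/P = 0.178/235.0 + 0.822/30.5 = 0.027708 ⇒ P = 36.090 kPa
xᵢ = zᵢP/Pᵢˢᵃᵗ ⇒ x_B = 0.822·36.090/30.5 = 0.973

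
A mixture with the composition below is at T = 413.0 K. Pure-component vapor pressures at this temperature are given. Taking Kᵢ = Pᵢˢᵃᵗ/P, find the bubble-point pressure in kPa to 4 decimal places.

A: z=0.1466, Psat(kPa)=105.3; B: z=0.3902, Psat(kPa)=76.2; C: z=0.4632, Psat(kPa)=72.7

At the bubble point ψ → 0, so ΣzᵢKᵢ = 1 with Kᵢ = Pᵢˢᵃᵗ/P ⇒ P = ΣzᵢPᵢˢᵃᵗ.
P = 0.1466·105.3 + 0.3902·76.2 + 0.4632·72.7 = 78.8449 kPa

Pbub = 78.8449 kPa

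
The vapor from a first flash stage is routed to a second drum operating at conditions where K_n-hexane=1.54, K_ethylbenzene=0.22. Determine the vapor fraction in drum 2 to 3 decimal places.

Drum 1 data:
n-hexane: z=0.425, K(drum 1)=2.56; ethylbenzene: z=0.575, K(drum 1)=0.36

Drum 1:
Binary case is linear: z₁(K₁−1)(1+ψ₁(K₂−1)) + z₂(K₂−1)(1+ψ₁(K₁−1)) = 0
⇒ ψ₁ = [z₁(K₁−1)+z₂(K₂−1)] / [−(K₁−1)(K₂−1)] = 0.2950/0.9984 = 0.295
Drum-1 compositions:
  n-hexane: x = 0.291, y = 0.745
  ethylbenzene: x = 0.709, y = 0.255
Drum-2 feed = drum-1 vapor: z₂ = (0.7447, 0.2553).
Drum 2:
Let ψ₂ = V/F and solve Σ zᵢ(Kᵢ−1)/(1+ψ₂(Kᵢ−1)) = 0.
Feasibility: ΣzᵢKᵢ = 1.203, Σzᵢ/Kᵢ = 1.644 — both > 1, two phases present.
Newton iteration, ψ₂⁰ = 0.5:
  ψ₂ = 0.500: g = -0.0098, g' = -0.552 → ψ₂ = 0.482
Converged at ψ₂ = 0.482.
  n-hexane: x = 0.591, y = 0.910
  ethylbenzene: x = 0.409, y = 0.090

V/F (drum 2) = 0.482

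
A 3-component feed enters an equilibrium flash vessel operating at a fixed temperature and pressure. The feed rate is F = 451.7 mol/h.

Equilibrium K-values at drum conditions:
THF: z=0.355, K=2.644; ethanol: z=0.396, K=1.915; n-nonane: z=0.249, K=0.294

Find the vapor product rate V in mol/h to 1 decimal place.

V = 387.2 mol/h

Let ψ = V/F and solve Σ zᵢ(Kᵢ−1)/(1+ψ(Kᵢ−1)) = 0.
Feasibility: ΣzᵢKᵢ = 1.770, Σzᵢ/Kᵢ = 1.188 — both > 1, two phases present.
Newton–Raphson from ψ = 0.36:
  ψ = 0.360: g = 0.4035, g' = -0.789 → ψ = 0.871
  ψ = 0.871: g = -0.0151, g' = -1.102 → ψ = 0.857
Converged at ψ = 0.857.
Then V = ψ·F = 0.8573·451.7 = 387.2 mol/h and L = F − V = 64.5 mol/h.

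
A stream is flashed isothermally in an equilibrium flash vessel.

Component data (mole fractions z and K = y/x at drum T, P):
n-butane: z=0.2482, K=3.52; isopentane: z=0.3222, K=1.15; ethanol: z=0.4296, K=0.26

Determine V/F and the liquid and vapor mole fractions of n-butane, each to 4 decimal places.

Rachford–Rice: g(V/F) = Σ zᵢ(Kᵢ−1)/(1+V/F(Kᵢ−1)) = 0.
Feasibility: ΣzᵢKᵢ = 1.3559, Σzᵢ/Kᵢ = 2.0030 — both > 1, two phases present.
Newton iteration, V/F⁰ = 0.5:
  V/F = 0.5000: g = -0.18290, g' = -0.9076 → V/F = 0.2985
  V/F = 0.2985: g = -0.00480, g' = -0.9076 → V/F = 0.2932
Converged at V/F = 0.2932.
Compositions from xᵢ = zᵢ/(1+V/F(Kᵢ−1)), yᵢ = Kᵢxᵢ:
  n-butane: x = 0.1427, y = 0.5024
  isopentane: x = 0.3086, y = 0.3549
  ethanol: x = 0.5486, y = 0.1426

V/F = 0.2932, x_n-butane = 0.1427, y_n-butane = 0.5024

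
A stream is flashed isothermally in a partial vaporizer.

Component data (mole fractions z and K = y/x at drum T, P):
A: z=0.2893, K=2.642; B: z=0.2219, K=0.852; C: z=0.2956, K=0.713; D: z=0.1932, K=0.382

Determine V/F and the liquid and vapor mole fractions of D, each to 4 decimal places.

Material balance + equilibrium reduce to Σ zᵢ(Kᵢ−1)/(1+V/F(Kᵢ−1)) = 0.
Feasibility: ΣzᵢKᵢ = 1.2380, Σzᵢ/Kᵢ = 1.2903 — both > 1, two phases present.
Newton–Raphson from V/F = 0.37:
  V/F = 0.3700: g = 0.01105, g' = -0.4618 → V/F = 0.3939
  V/F = 0.3939: g = 0.00011, g' = -0.4530 → V/F = 0.3942
Converged at V/F = 0.3942.
Compositions from xᵢ = zᵢ/(1+V/F(Kᵢ−1)), yᵢ = Kᵢxᵢ:
  A: x = 0.1756, y = 0.4640
  B: x = 0.2356, y = 0.2008
  C: x = 0.3333, y = 0.2376
  D: x = 0.2554, y = 0.0976

V/F = 0.3942, x_D = 0.2554, y_D = 0.0976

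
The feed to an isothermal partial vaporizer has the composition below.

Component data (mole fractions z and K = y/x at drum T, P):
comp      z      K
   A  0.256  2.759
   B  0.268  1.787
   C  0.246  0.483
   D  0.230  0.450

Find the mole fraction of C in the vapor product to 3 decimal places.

Material balance + equilibrium reduce to Σ zᵢ(Kᵢ−1)/(1+β(Kᵢ−1)) = 0.
Check two-phase: ΣzᵢKᵢ = 1.408 > 1 and Σzᵢ/Kᵢ = 1.263 > 1, so g(0) = 0.408 > 0 and g(1) = -0.263 < 0.
Newton–Raphson from β = 0.5:
  β = 0.500: g = 0.0449, g' = -0.562 → β = 0.580
  β = 0.580: g = 0.0003, g' = -0.556 → β = 0.581
Converged at β = 0.581.
Compositions from xᵢ = zᵢ/(1+β(Kᵢ−1)), yᵢ = Kᵢxᵢ:
  A: x = 0.127, y = 0.349
  B: x = 0.184, y = 0.329
  C: x = 0.352, y = 0.170
  D: x = 0.338, y = 0.152

y_C = 0.170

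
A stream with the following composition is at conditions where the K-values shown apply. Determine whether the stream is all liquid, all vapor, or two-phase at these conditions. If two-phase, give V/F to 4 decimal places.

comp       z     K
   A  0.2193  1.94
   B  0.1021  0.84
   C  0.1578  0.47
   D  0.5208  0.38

all liquid

ΣzᵢKᵢ = 0.7833; Σzᵢ/Kᵢ = 1.9409.
Since ΣzᵢKᵢ < 1 the mixture is below its bubble point — single liquid phase.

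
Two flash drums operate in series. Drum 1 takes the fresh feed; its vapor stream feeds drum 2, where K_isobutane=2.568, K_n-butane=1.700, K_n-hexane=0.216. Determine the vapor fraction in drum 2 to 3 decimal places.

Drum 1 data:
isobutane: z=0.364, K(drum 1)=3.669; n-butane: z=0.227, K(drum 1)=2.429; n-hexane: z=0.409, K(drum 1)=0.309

Drum 1:
Let ψ₁ = V/F and solve Σ zᵢ(Kᵢ−1)/(1+ψ₁(Kᵢ−1)) = 0.
g(0) = ΣzᵢKᵢ − 1 = 1.013 and g(1) = 1 − Σzᵢ/Kᵢ = -0.516, so a root lies in (0, 1).
Newton–Raphson from ψ₁ = 0.5:
  ψ₁ = 0.500: g = 0.1735, g' = -1.089 → ψ₁ = 0.659
Converged at ψ₁ = 0.659.
Drum-1 compositions:
  isobutane: x = 0.132, y = 0.484
  n-butane: x = 0.117, y = 0.284
  n-hexane: x = 0.751, y = 0.232
Drum-2 feed = drum-1 vapor: z₂ = (0.4840, 0.2839, 0.2321).
Drum 2:
Newton iteration, ψ₂⁰ = 0.6:
  ψ₂ = 0.600: g = 0.1873, g' = -0.894 → ψ₂ = 0.810
  ψ₂ = 0.810: g = -0.0370, g' = -1.357 → ψ₂ = 0.782
  ψ₂ = 0.782: g = -0.0015, g' = -1.252 → ψ₂ = 0.781
Converged at ψ₂ = 0.781.
  isobutane: x = 0.218, y = 0.559
  n-butane: x = 0.184, y = 0.312
  n-hexane: x = 0.599, y = 0.129

V/F (drum 2) = 0.781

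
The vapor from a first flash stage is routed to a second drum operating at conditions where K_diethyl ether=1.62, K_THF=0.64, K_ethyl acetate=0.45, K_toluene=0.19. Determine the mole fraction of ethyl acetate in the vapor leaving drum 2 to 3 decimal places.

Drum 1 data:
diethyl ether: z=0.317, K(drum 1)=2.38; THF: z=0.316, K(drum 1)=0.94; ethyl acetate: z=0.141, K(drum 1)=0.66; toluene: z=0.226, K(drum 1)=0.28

Drum 1:
Rachford–Rice: g(ψ₁) = Σ zᵢ(Kᵢ−1)/(1+ψ₁(Kᵢ−1)) = 0.
Feasibility: ΣzᵢKᵢ = 1.208, Σzᵢ/Kᵢ = 1.490 — both > 1, two phases present.
Newton–Raphson from ψ₁ = 0.63:
  ψ₁ = 0.630: g = -0.1445, g' = -0.593 → ψ₁ = 0.386
  ψ₁ = 0.386: g = -0.0146, g' = -0.504 → ψ₁ = 0.357
Converged at ψ₁ = 0.357.
Drum-1 compositions:
  diethyl ether: x = 0.212, y = 0.505
  THF: x = 0.323, y = 0.304
  ethyl acetate: x = 0.160, y = 0.106
  toluene: x = 0.304, y = 0.085
Drum-2 feed = drum-1 vapor: z₂ = (0.5053, 0.3035, 0.1059, 0.0852).
Drum 2:
Material balance + equilibrium reduce to Σ zᵢ(Kᵢ−1)/(1+ψ₂(Kᵢ−1)) = 0.
g(0) = ΣzᵢKᵢ − 1 = 0.077 and g(1) = 1 − Σzᵢ/Kᵢ = -0.470, so a root lies in (0, 1).
Newton iteration, ψ₂⁰ = 0.5:
  ψ₂ = 0.500: g = -0.0904, g' = -0.391 → ψ₂ = 0.268
  ψ₂ = 0.268: g = -0.0089, g' = -0.326 → ψ₂ = 0.241
Converged at ψ₂ = 0.241.
  diethyl ether: x = 0.440, y = 0.712
  THF: x = 0.332, y = 0.213
  ethyl acetate: x = 0.122, y = 0.055
  toluene: x = 0.106, y = 0.020

y_ethyl acetate (drum 2) = 0.055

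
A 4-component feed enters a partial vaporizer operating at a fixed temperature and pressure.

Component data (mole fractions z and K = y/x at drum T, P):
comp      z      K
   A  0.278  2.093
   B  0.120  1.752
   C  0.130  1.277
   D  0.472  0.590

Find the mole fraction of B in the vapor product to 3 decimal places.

y_B = 0.140

Let ψ = V/F and solve Σ zᵢ(Kᵢ−1)/(1+ψ(Kᵢ−1)) = 0.
g(0) = ΣzᵢKᵢ − 1 = 0.237 and g(1) = 1 − Σzᵢ/Kᵢ = -0.103, so a root lies in (0, 1).
Iterate (Newton) starting at ψ = 0.5:
  ψ = 0.500: g = 0.0503, g' = -0.308 → ψ = 0.663
  ψ = 0.663: g = 0.0010, g' = -0.299 → ψ = 0.667
Converged at ψ = 0.667.
Compositions from xᵢ = zᵢ/(1+ψ(Kᵢ−1)), yᵢ = Kᵢxᵢ:
  A: x = 0.161, y = 0.337
  B: x = 0.080, y = 0.140
  C: x = 0.110, y = 0.140
  D: x = 0.649, y = 0.383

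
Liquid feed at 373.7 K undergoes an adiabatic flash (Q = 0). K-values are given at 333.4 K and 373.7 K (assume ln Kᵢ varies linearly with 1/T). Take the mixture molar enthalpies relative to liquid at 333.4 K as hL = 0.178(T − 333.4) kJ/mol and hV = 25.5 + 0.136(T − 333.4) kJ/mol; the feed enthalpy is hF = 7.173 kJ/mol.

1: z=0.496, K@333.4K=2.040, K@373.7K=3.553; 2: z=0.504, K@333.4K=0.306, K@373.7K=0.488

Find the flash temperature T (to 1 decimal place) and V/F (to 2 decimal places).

Adiabatic flash: solve Rachford–Rice at each trial T, then check hF = ψ·hV(T) + (1−ψ)·hL(T).
  T = 333.4 K: K = (2.040, 0.306), RR gives ψ = 0.230, H_out = 5.867 kJ/mol
  T = 373.7 K: K = (3.553, 0.488), RR gives ψ = 0.771, H_out = 25.537 kJ/mol
  T = 353.5 K: K = (2.733, 0.391), RR gives ψ = 0.524, H_out = 16.502 kJ/mol
  T = 343.4 K: K = (2.370, 0.347), RR gives ψ = 0.392, H_out = 11.605 kJ/mol
  T = 338.4 K: K = (2.201, 0.326), RR gives ψ = 0.317, H_out = 8.895 kJ/mol
  T = 335.9 K: K = (2.120, 0.316), RR gives ψ = 0.275, H_out = 7.429 kJ/mol
  T = 334.6 K: K = (2.078, 0.311), RR gives ψ = 0.252, H_out = 6.630 kJ/mol
Linear interpolation between T = 334.6 (H_out = 6.630) and T = 335.9 (H_out = 7.429) on hF = 7.173 gives T ≈ 335.5 K, at which ψ = 0.27.

T = 335.5 K, V/F = 0.27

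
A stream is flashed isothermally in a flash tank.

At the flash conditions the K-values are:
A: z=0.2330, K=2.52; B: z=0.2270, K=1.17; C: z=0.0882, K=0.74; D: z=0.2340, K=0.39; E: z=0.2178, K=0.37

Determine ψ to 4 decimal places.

ψ = 0.1389

Newton iteration, ψ⁰ = 0.43:
  ψ = 0.4300: g = -0.15737, g' = -0.5327 → ψ = 0.1346
  ψ = 0.1346: g = 0.00254, g' = -0.5902 → ψ = 0.1389
Converged at ψ = 0.1389.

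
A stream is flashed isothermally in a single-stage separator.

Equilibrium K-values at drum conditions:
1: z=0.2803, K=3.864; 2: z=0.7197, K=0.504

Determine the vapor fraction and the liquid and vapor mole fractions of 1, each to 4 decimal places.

Let ψ = V/F and solve Σ zᵢ(Kᵢ−1)/(1+ψ(Kᵢ−1)) = 0.
Check two-phase: ΣzᵢKᵢ = 1.4458 > 1 and Σzᵢ/Kᵢ = 1.5005 > 1, so g(0) = 0.4458 > 0 and g(1) = -0.5005 < 0.
Binary case is linear: z₁(K₁−1)(1+ψ(K₂−1)) + z₂(K₂−1)(1+ψ(K₁−1)) = 0
⇒ ψ = [z₁(K₁−1)+z₂(K₂−1)] / [−(K₁−1)(K₂−1)] = 0.44581/1.42054 = 0.3138
Compositions from xᵢ = zᵢ/(1+ψ(Kᵢ−1)), yᵢ = Kᵢxᵢ:
  1: x = 0.1476, y = 0.5704
  2: x = 0.8524, y = 0.4296

ψ = 0.3138, x_1 = 0.1476, y_1 = 0.5704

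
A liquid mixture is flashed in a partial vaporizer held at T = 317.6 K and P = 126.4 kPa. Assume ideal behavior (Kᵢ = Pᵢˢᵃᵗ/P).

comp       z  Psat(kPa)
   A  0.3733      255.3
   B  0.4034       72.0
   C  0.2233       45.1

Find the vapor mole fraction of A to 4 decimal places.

Raoult's law: Kᵢ = Pᵢˢᵃᵗ/P = Pᵢˢᵃᵗ/126.4.
  K_A = 255.3/126.4 = 2.019778, K_B = 72.0/126.4 = 0.569620, K_C = 45.1/126.4 = 0.356804
Newton–Raphson from ψ = 0.5:
  ψ = 0.5000: g = -0.18080, g' = -0.4923 → ψ = 0.1328
  ψ = 0.1328: g = -0.00588, g' = -0.4956 → ψ = 0.1209
Converged at ψ = 0.1209.
Compositions from xᵢ = zᵢ/(1+ψ(Kᵢ−1)), yᵢ = Kᵢxᵢ:
  A: x = 0.3323, y = 0.6712
  B: x = 0.4255, y = 0.2424
  C: x = 0.2421, y = 0.0864

y_A = 0.6712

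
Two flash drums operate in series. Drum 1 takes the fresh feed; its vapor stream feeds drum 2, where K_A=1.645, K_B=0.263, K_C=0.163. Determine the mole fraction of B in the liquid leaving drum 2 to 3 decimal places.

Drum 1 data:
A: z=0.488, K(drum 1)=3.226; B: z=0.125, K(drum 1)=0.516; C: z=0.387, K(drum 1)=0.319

x_B (drum 2) = 0.131

Drum 1:
Let ψ₁ = V/F and solve Σ zᵢ(Kᵢ−1)/(1+ψ₁(Kᵢ−1)) = 0.
Check two-phase: ΣzᵢKᵢ = 1.762 > 1 and Σzᵢ/Kᵢ = 1.607 > 1, so g(0) = 0.762 > 0 and g(1) = -0.607 < 0.
Newton iteration, ψ₁⁰ = 0.5:
  ψ₁ = 0.500: g = 0.0347, g' = -1.005 → ψ₁ = 0.534
  ψ₁ = 0.534: g = 0.0001, g' = -1.001 → ψ₁ = 0.535
Converged at ψ₁ = 0.535.
Drum-1 compositions:
  A: x = 0.223, y = 0.719
  B: x = 0.169, y = 0.087
  C: x = 0.609, y = 0.194
Drum-2 feed = drum-1 vapor: z₂ = (0.7189, 0.0870, 0.1941).
Drum 2:
Newton iteration, ψ₂⁰ = 0.5:
  ψ₂ = 0.500: g = -0.0304, g' = -0.692 → ψ₂ = 0.456
  ψ₂ = 0.456: g = -0.0011, g' = -0.642 → ψ₂ = 0.454
Converged at ψ₂ = 0.454.
  A: x = 0.556, y = 0.915
  B: x = 0.131, y = 0.034
  C: x = 0.313, y = 0.051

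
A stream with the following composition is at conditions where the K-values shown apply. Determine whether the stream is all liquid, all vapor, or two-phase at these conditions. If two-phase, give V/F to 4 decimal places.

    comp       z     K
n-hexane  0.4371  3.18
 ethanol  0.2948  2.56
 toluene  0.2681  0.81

all vapor

ΣzᵢKᵢ = 2.3618; Σzᵢ/Kᵢ = 0.5836.
Since Σzᵢ/Kᵢ < 1 the mixture is above its dew point — single vapor phase.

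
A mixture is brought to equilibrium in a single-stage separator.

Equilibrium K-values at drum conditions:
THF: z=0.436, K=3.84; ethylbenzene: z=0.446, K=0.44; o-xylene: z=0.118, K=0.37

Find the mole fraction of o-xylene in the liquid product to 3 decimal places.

x_o-xylene = 0.182

Rachford–Rice: g(ψ) = Σ zᵢ(Kᵢ−1)/(1+ψ(Kᵢ−1)) = 0.
g(0) = ΣzᵢKᵢ − 1 = 0.914 and g(1) = 1 − Σzᵢ/Kᵢ = -0.446, so a root lies in (0, 1).
Newton iteration, ψ⁰ = 0.5:
  ψ = 0.500: g = 0.0563, g' = -0.970 → ψ = 0.558
  ψ = 0.558: g = 0.0012, g' = -0.934 → ψ = 0.559
Converged at ψ = 0.559.
Compositions from xᵢ = zᵢ/(1+ψ(Kᵢ−1)), yᵢ = Kᵢxᵢ:
  THF: x = 0.168, y = 0.647
  ethylbenzene: x = 0.649, y = 0.286
  o-xylene: x = 0.182, y = 0.067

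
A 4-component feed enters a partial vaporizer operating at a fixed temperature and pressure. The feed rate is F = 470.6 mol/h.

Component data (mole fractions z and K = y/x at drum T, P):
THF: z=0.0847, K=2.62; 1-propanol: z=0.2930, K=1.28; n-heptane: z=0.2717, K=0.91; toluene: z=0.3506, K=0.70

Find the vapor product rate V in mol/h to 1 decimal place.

Material balance + equilibrium reduce to Σ zᵢ(Kᵢ−1)/(1+β(Kᵢ−1)) = 0.
Check two-phase: ΣzᵢKᵢ = 1.0896 > 1 and Σzᵢ/Kᵢ = 1.0607 > 1, so g(0) = 0.0896 > 0 and g(1) = -0.0607 < 0.
Iterate (Newton) starting at β = 0.34:
  β = 0.3400: g = 0.02104, g' = -0.1531 → β = 0.4774
  β = 0.4774: g = 0.00142, g' = -0.1339 → β = 0.4881
Converged at β = 0.4881.
Then V = β·F = 0.4881·470.6 = 229.7 mol/h and L = F − V = 240.9 mol/h.

V = 229.7 mol/h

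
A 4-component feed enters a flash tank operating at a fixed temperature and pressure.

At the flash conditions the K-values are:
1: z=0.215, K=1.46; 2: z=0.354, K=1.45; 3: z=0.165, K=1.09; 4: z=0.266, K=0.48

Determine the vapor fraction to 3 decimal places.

Let ψ = V/F and solve Σ zᵢ(Kᵢ−1)/(1+ψ(Kᵢ−1)) = 0.
Feasibility: ΣzᵢKᵢ = 1.135, Σzᵢ/Kᵢ = 1.097 — both > 1, two phases present.
Newton iteration, ψ⁰ = 0.5:
  ψ = 0.500: g = 0.0377, g' = -0.210 → ψ = 0.679
  ψ = 0.679: g = -0.0025, g' = -0.242 → ψ = 0.669
Converged at ψ = 0.669.

ψ = 0.669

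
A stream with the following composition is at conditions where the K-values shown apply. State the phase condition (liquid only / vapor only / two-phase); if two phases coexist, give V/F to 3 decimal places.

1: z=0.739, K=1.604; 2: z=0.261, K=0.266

two-phase, V/F = 0.575

ΣzᵢKᵢ = 1.255; Σzᵢ/Kᵢ = 1.442.
Both exceed 1, so a two-phase solution exists.
Material balance + equilibrium reduce to Σ zᵢ(Kᵢ−1)/(1+ψ(Kᵢ−1)) = 0.
Binary case is linear: z₁(K₁−1)(1+ψ(K₂−1)) + z₂(K₂−1)(1+ψ(K₁−1)) = 0
⇒ ψ = [z₁(K₁−1)+z₂(K₂−1)] / [−(K₁−1)(K₂−1)] = 0.2548/0.4433 = 0.575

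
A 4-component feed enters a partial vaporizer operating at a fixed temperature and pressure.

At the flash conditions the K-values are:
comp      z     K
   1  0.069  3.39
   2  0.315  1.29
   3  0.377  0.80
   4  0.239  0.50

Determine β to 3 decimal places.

β = 0.156

Iterate (Newton) starting at β = 0.5:
  β = 0.500: g = -0.0882, g' = -0.227 → β = 0.111
  β = 0.111: g = 0.0151, g' = -0.354 → β = 0.154
  β = 0.154: g = 0.0007, g' = -0.321 → β = 0.156
Converged at β = 0.156.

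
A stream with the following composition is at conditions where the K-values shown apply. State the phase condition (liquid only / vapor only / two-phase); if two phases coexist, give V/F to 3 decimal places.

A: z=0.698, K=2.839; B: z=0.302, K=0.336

two-phase, V/F = 0.887

ΣzᵢKᵢ = 2.083; Σzᵢ/Kᵢ = 1.145.
Both exceed 1, so a two-phase solution exists.
Newton iteration, ψ⁰ = 0.5:
  ψ = 0.500: g = 0.3685, g' = -0.939 → ψ = 0.892
  ψ = 0.892: g = -0.0062, g' = -1.141 → ψ = 0.887
Converged at ψ = 0.887.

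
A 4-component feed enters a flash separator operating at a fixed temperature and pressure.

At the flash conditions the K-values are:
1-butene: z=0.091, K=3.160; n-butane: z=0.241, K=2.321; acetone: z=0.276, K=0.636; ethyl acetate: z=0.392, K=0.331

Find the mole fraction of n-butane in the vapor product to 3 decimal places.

Rachford–Rice: g(ψ) = Σ zᵢ(Kᵢ−1)/(1+ψ(Kᵢ−1)) = 0.
Feasibility: ΣzᵢKᵢ = 1.152, Σzᵢ/Kᵢ = 1.751 — both > 1, two phases present.
Newton–Raphson from ψ = 0.5:
  ψ = 0.500: g = -0.2307, g' = -0.701 → ψ = 0.171
Converged at ψ = 0.171.
Compositions from xᵢ = zᵢ/(1+ψ(Kᵢ−1)), yᵢ = Kᵢxᵢ:
  1-butene: x = 0.066, y = 0.210
  n-butane: x = 0.197, y = 0.456
  acetone: x = 0.294, y = 0.187
  ethyl acetate: x = 0.443, y = 0.147

y_n-butane = 0.456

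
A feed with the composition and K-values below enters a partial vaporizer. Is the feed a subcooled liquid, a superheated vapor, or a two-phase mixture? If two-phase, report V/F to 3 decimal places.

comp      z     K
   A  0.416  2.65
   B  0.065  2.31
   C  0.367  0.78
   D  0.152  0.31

two-phase, V/F = 0.809

ΣzᵢKᵢ = 1.586; Σzᵢ/Kᵢ = 1.146.
Both exceed 1, so a two-phase solution exists.
Material balance + equilibrium reduce to Σ zᵢ(Kᵢ−1)/(1+ψ(Kᵢ−1)) = 0.
Iterate (Newton) starting at ψ = 0.38:
  ψ = 0.380: g = 0.2485, g' = -0.632 → ψ = 0.773
  ψ = 0.773: g = 0.0217, g' = -0.605 → ψ = 0.809
Converged at ψ = 0.809.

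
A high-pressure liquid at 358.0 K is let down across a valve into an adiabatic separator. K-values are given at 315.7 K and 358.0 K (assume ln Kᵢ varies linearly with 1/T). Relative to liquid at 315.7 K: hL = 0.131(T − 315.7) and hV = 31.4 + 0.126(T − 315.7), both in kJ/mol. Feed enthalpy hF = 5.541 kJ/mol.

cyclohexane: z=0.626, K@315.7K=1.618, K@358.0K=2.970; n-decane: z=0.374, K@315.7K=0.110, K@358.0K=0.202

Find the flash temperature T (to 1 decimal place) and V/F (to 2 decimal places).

Adiabatic flash: solve Rachford–Rice at each trial T, then check hF = ψ·hV(T) + (1−ψ)·hL(T).
  T = 315.7 K: K = (1.618, 0.110), RR gives ψ = 0.098, H_out = 3.083 kJ/mol
  T = 358.0 K: K = (2.970, 0.202), RR gives ψ = 0.595, H_out = 24.086 kJ/mol
  T = 336.9 K: K = (2.236, 0.152), RR gives ψ = 0.436, H_out = 16.410 kJ/mol
  T = 326.3 K: K = (1.912, 0.130), RR gives ψ = 0.309, H_out = 11.090 kJ/mol
  T = 321.0 K: K = (1.761, 0.120), RR gives ψ = 0.220, H_out = 7.594 kJ/mol
  T = 318.4 K: K = (1.690, 0.115), RR gives ψ = 0.165, H_out = 5.542 kJ/mol
  T = 317.0 K: K = (1.652, 0.112), RR gives ψ = 0.132, H_out = 4.315 kJ/mol
Linear interpolation between T = 317.0 (H_out = 4.315) and T = 318.4 (H_out = 5.542) on hF = 5.541 gives T ≈ 318.4 K, at which ψ = 0.17.

T = 318.4 K, V/F = 0.17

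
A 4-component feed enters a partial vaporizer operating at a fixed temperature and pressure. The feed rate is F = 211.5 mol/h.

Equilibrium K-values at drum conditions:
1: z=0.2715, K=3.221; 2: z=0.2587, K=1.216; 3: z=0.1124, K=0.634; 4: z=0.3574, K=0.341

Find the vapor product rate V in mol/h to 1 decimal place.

V = 85.4 mol/h

Iterate (Newton) starting at ψ = 0.5:
  ψ = 0.5000: g = -0.06548, g' = -0.6783 → ψ = 0.4035
  ψ = 0.4035: g = 0.00032, g' = -0.6915 → ψ = 0.4039
Converged at ψ = 0.4039.
Then V = ψ·F = 0.4039·211.5 = 85.4 mol/h and L = F − V = 126.1 mol/h.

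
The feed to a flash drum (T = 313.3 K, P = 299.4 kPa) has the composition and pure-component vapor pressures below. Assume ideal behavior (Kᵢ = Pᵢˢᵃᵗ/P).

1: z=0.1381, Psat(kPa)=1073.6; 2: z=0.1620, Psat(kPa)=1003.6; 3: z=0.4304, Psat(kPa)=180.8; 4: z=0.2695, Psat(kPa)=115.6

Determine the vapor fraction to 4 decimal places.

ψ = 0.3345

Raoult's law: Kᵢ = Pᵢˢᵃᵗ/P = Pᵢˢᵃᵗ/299.4.
  K_1 = 1073.6/299.4 = 3.585838, K_2 = 1003.6/299.4 = 3.352037, K_3 = 180.8/299.4 = 0.603874, K_4 = 115.6/299.4 = 0.386106
Newton iteration, ψ⁰ = 0.5:
  ψ = 0.5000: g = -0.12047, g' = -0.6814 → ψ = 0.3232
  ψ = 0.3232: g = 0.00909, g' = -0.8102 → ψ = 0.3344
  ψ = 0.3344: g = 0.00008, g' = -0.7969 → ψ = 0.3345
Converged at ψ = 0.3345.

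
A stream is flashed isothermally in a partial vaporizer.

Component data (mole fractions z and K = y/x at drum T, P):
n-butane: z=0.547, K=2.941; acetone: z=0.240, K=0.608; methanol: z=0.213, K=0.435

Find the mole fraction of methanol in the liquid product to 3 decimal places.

x_methanol = 0.431

Material balance + equilibrium reduce to Σ zᵢ(Kᵢ−1)/(1+ψ(Kᵢ−1)) = 0.
Check two-phase: ΣzᵢKᵢ = 1.847 > 1 and Σzᵢ/Kᵢ = 1.070 > 1, so g(0) = 0.847 > 0 and g(1) = -0.070 < 0.
Newton–Raphson from ψ = 0.69:
  ψ = 0.690: g = 0.1277, g' = -0.629 → ψ = 0.893
  ψ = 0.893: g = 0.0007, g' = -0.640 → ψ = 0.894
Converged at ψ = 0.894.
Compositions from xᵢ = zᵢ/(1+ψ(Kᵢ−1)), yᵢ = Kᵢxᵢ:
  n-butane: x = 0.200, y = 0.588
  acetone: x = 0.370, y = 0.225
  methanol: x = 0.431, y = 0.187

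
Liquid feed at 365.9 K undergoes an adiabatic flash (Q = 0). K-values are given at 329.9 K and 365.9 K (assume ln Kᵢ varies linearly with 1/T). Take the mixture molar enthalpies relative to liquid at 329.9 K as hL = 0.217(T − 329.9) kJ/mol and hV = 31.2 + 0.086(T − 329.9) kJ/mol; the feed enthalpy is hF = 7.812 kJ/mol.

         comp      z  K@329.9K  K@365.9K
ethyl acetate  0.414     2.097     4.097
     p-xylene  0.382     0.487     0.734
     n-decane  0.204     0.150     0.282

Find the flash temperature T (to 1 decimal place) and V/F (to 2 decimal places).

T = 334.4 K, V/F = 0.22

Adiabatic flash: solve Rachford–Rice at each trial T, then check hF = ψ·hV(T) + (1−ψ)·hL(T).
  T = 329.9 K: K = (2.097, 0.487, 0.150), RR gives ψ = 0.119, H_out = 3.717 kJ/mol
  T = 365.9 K: K = (4.097, 0.734, 0.282), RR gives ψ = 0.683, H_out = 25.900 kJ/mol
  T = 347.9 K: K = (2.982, 0.604, 0.209), RR gives ψ = 0.449, H_out = 16.861 kJ/mol
  T = 338.9 K: K = (2.513, 0.544, 0.178), RR gives ψ = 0.308, H_out = 11.198 kJ/mol
  T = 334.4 K: K = (2.298, 0.515, 0.164), RR gives ψ = 0.222, H_out = 7.775 kJ/mol
  T = 336.6 K: K = (2.401, 0.529, 0.170), RR gives ψ = 0.266, H_out = 9.513 kJ/mol
Linear interpolation between T = 334.4 (H_out = 7.775) and T = 336.6 (H_out = 9.513) on hF = 7.812 gives T ≈ 334.4 K, at which ψ = 0.22.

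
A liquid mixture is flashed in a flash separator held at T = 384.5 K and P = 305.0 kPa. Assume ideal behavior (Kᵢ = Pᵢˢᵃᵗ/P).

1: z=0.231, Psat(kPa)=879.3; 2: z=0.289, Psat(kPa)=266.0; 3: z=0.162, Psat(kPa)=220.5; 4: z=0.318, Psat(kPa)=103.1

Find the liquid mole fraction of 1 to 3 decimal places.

x_1 = 0.172

Raoult's law: Kᵢ = Pᵢˢᵃᵗ/P = Pᵢˢᵃᵗ/305.0.
  K_1 = 879.3/305.0 = 2.88295, K_2 = 266.0/305.0 = 0.87213, K_3 = 220.5/305.0 = 0.72295, K_4 = 103.1/305.0 = 0.33803
Rachford–Rice: g(ψ) = Σ zᵢ(Kᵢ−1)/(1+ψ(Kᵢ−1)) = 0.
Feasibility: ΣzᵢKᵢ = 1.143, Σzᵢ/Kᵢ = 1.576 — both > 1, two phases present.
Newton iteration, ψ⁰ = 0.65:
  ψ = 0.650: g = -0.2689, g' = -0.619 → ψ = 0.216
  ψ = 0.216: g = -0.0219, g' = -0.623 → ψ = 0.180
  ψ = 0.180: g = 0.0005, g' = -0.655 → ψ = 0.181
Converged at ψ = 0.181.
Compositions from xᵢ = zᵢ/(1+ψ(Kᵢ−1)), yᵢ = Kᵢxᵢ:
  1: x = 0.172, y = 0.497
  2: x = 0.296, y = 0.258
  3: x = 0.171, y = 0.123
  4: x = 0.361, y = 0.122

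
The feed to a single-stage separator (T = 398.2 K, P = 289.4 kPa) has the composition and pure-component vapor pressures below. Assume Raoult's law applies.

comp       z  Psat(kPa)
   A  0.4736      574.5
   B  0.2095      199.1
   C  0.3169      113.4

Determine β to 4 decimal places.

β = 0.4114

Raoult's law: Kᵢ = Pᵢˢᵃᵗ/P = Pᵢˢᵃᵗ/289.4.
  K_A = 574.5/289.4 = 1.985142, K_B = 199.1/289.4 = 0.687975, K_C = 113.4/289.4 = 0.391845
Rachford–Rice: g(β) = Σ zᵢ(Kᵢ−1)/(1+β(Kᵢ−1)) = 0.
Feasibility: ΣzᵢKᵢ = 1.2085, Σzᵢ/Kᵢ = 1.3518 — both > 1, two phases present.
Iterate (Newton) starting at β = 0.5:
  β = 0.5000: g = -0.04180, g' = -0.4770 → β = 0.4124
  β = 0.4124: g = -0.00048, g' = -0.4681 → β = 0.4114
Converged at β = 0.4114.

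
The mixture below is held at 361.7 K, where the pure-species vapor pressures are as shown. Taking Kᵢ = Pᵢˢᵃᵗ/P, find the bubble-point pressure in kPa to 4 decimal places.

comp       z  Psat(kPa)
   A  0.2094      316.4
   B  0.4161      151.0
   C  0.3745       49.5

Pbub = 147.6230 kPa

At the bubble point ψ → 0, so ΣzᵢKᵢ = 1 with Kᵢ = Pᵢˢᵃᵗ/P ⇒ P = ΣzᵢPᵢˢᵃᵗ.
P = 0.2094·316.4 + 0.4161·151.0 + 0.3745·49.5 = 147.6230 kPa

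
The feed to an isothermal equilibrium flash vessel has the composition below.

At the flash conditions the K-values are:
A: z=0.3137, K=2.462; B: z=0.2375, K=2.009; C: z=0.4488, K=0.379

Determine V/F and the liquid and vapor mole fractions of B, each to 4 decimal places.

Iterate (Newton) starting at V/F = 0.5:
  V/F = 0.5000: g = 0.02002, g' = -0.6947 → V/F = 0.5288
  V/F = 0.5288: g = -0.00007, g' = -0.6998 → V/F = 0.5287
Converged at V/F = 0.5287.
Compositions from xᵢ = zᵢ/(1+V/F(Kᵢ−1)), yᵢ = Kᵢxᵢ:
  A: x = 0.1769, y = 0.4356
  B: x = 0.1549, y = 0.3111
  C: x = 0.6682, y = 0.2532

V/F = 0.5287, x_B = 0.1549, y_B = 0.3111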